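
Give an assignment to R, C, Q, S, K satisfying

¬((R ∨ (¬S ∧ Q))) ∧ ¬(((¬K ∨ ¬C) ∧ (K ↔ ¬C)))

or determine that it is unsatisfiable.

R = False, C = True, Q = True, S = True, K = True

  ¬((R ∨ (¬S ∧ Q))) = True
    R ∨ (¬S ∧ Q) = False
      ¬S ∧ Q = False
        ¬S = False
  ¬(((¬K ∨ ¬C) ∧ (K ↔ ¬C))) = True
    (¬K ∨ ¬C) ∧ (K ↔ ¬C) = False
      ¬K ∨ ¬C = False
        ¬K = False
        ¬C = False
      K ↔ ¬C = False
        ¬C = False
Both conjuncts True, so the formula holds.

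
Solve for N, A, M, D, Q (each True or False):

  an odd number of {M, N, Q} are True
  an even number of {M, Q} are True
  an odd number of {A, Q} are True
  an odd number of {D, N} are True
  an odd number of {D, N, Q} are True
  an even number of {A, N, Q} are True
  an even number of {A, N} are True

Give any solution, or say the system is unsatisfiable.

N=T, A=T, M=F, D=F, Q=F

{M, N, Q}: 1 true → odd ✓
{M, Q}: 0 true → even ✓
{A, Q}: 1 true → odd ✓
{D, N}: 1 true → odd ✓
{D, N, Q}: 1 true → odd ✓
{A, N, Q}: 2 true → even ✓
{A, N}: 2 true → even ✓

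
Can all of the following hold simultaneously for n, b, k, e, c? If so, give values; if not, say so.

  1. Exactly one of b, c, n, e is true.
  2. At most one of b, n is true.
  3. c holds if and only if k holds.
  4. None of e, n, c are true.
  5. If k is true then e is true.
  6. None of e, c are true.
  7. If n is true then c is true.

n = False, b = True, k = False, e = False, c = False

  (1) {b, c, n, e}: 1 true — exactly one ✓
  (2) {b, n}: 1 true — at most one ✓
  (3) c=F, k=F — same ✓
  (4) {e, n, c}: 0 true — none ✓
  (5) k=F ⇒ e: vacuous ✓
  (6) {e, c}: 0 true — none ✓
  (7) n=F ⇒ c: vacuous ✓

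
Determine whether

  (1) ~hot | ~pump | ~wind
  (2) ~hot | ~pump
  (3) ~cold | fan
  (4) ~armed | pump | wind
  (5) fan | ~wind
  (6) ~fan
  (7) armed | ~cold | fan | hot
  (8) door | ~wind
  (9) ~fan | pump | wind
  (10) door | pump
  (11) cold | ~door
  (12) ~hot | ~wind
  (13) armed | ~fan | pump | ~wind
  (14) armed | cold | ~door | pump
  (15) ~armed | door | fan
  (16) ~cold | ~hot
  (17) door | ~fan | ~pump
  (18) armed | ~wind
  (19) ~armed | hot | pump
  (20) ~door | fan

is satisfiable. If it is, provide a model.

Unit clause (~fan) forces fan = False.
In (~door | fan) only ~door is left, so door = False.
In (~cold | fan) only ~cold is left, so cold = False.
In (fan | ~wind) only ~wind is left, so wind = False.
In (door | pump) only pump is left, so pump = True.
In (~armed | door | fan) only ~armed is left, so armed = False.
In (~hot | ~pump) only ~hot is left, so hot = False.
All clauses satisfied.

pump = True; cold = False; hot = False; wind = False; door = False; fan = False; armed = False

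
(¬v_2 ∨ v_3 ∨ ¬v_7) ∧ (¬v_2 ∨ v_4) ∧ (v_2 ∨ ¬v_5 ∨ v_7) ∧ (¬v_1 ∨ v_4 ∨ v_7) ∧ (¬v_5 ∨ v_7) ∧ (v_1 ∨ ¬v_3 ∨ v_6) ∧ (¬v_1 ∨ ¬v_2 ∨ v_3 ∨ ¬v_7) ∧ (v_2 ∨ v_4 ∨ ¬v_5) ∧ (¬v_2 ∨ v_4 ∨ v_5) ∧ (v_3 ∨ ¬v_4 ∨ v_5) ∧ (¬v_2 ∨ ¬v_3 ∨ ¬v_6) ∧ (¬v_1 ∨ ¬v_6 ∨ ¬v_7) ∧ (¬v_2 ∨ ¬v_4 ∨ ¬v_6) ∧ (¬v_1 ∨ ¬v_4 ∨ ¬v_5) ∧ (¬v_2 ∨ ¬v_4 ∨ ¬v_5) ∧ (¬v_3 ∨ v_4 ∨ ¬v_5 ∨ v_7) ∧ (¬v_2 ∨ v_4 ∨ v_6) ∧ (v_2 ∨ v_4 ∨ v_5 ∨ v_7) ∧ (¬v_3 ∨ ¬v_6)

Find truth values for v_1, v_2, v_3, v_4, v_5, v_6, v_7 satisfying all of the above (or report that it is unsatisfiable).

v_1 = True, v_2 = False, v_3 = True, v_4 = True, v_5 = False, v_6 = False, v_7 = True

Set v_1 = True.
Set v_2 = False.
Set v_3 = True.
  then (¬v_3 ∨ ¬v_6) forces v_6 = False.
Set v_4 = True.
  then (¬v_1 ∨ ¬v_4 ∨ ¬v_5) forces v_5 = False.
Set v_7 = True.
All clauses satisfied.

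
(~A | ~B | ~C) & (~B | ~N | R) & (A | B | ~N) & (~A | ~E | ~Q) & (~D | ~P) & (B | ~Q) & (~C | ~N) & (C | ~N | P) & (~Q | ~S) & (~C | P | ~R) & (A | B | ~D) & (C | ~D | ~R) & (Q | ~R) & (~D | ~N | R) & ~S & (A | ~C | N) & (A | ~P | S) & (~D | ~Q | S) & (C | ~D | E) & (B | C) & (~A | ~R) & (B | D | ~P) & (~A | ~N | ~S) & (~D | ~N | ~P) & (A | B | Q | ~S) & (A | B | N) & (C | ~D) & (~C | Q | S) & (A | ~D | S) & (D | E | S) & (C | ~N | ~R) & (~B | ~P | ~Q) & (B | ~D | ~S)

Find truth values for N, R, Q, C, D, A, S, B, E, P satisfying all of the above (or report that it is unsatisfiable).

N = False, R = False, Q = False, C = False, D = False, A = False, S = False, B = True, E = True, P = False

Unit clause (~S) forces S = False.
Set N = False.
Set R = False.
Set Q = False.
  then (~C | Q | S) forces C = False.
  then (B | C) forces B = True.
  then (C | ~D) forces D = False.
  then (D | E | S) forces E = True.
Set A = False.
  then (A | ~P | S) forces P = False.
All clauses satisfied.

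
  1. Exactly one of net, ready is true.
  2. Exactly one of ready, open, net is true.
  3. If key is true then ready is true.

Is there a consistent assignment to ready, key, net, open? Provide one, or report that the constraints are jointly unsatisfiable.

ready = True, key = False, net = False, open = False

  (1) {net, ready}: 1 true — exactly one ✓
  (2) {ready, open, net}: 1 true — exactly one ✓
  (3) key=F ⇒ ready: vacuous ✓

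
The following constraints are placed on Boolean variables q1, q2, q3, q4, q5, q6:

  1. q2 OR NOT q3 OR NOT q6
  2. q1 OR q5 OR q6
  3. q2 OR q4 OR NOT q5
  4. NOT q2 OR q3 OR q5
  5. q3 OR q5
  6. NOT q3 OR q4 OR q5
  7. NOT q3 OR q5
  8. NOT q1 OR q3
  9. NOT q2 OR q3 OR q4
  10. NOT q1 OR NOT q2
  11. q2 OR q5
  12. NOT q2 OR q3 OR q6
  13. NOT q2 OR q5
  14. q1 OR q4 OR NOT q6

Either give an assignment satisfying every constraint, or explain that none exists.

q1 = False, q2 = False, q3 = False, q4 = True, q5 = True, q6 = False

Set q1 = False.
Set q2 = False.
  then (q2 OR q5) forces q5 = True.
  then (q2 OR q4 OR NOT q5) forces q4 = True.
Set q3 = False.
Set q6 = False.
All clauses satisfied.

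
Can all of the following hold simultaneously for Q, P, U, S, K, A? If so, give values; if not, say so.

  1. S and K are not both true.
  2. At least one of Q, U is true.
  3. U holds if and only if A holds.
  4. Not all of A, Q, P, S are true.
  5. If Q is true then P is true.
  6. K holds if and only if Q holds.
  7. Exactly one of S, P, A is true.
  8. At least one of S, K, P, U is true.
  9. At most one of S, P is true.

Q = True, P = True, U = False, S = False, K = True, A = False

  (1) S=F, K=T — not both ✓
  (2) {Q, U}: 1 true — at least one ✓
  (3) U=F, A=F — same ✓
  (4) {A, Q, P, S}: 2/4 true — not all ✓
  (5) Q=T ⇒ P: T ✓
  (6) K=T, Q=T — same ✓
  (7) {S, P, A}: 1 true — exactly one ✓
  (8) {S, K, P, U}: 2 true — at least one ✓
  (9) {S, P}: 1 true — at most one ✓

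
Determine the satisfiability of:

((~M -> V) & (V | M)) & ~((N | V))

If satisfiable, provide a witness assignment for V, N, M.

V: False, N: False, M: True

  (~M -> V) & (V | M) = True
    ~M -> V = True
      ~M = False
    V | M = True
  ~((N | V)) = True
    N | V = False
Both conjuncts True, so the formula holds.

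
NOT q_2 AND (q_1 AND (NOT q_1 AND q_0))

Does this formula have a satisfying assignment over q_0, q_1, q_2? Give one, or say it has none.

Unsatisfiable

Case q_1 = True: the conjunct NOT q_1 is False.
Case q_1 = False: the conjunct q_1 is False.
Both cases fail — unsatisfiable.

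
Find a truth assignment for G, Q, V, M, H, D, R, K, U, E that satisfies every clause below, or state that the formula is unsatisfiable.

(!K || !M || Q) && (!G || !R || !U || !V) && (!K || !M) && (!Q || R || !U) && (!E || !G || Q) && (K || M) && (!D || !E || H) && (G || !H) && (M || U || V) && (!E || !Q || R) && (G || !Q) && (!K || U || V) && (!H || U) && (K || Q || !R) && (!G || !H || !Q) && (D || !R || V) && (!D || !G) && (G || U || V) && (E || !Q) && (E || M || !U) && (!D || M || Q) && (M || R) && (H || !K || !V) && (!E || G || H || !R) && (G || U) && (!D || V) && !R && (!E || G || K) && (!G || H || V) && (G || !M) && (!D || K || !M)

Unit clause (!R) forces R = False.
In (M || R) only M is left, so M = True.
In (G || !M) only G is left, so G = True.
In (!K || !M) only !K is left, so K = False.
In (!D || !G) only !D is left, so D = False.
Try Q = True:
  (!Q || R || !U) forces U = False.
  (!E || !Q || R) forces E = False.
  clause (E || !Q) is falsified — backtrack.
So Q = False.
  then (!E || !G || Q) forces E = False.
Set V = True.
Set H = True.
  then (!H || U) forces U = True.
All clauses satisfied.

G = True, Q = False, V = True, M = True, H = True, D = False, R = False, K = False, U = True, E = False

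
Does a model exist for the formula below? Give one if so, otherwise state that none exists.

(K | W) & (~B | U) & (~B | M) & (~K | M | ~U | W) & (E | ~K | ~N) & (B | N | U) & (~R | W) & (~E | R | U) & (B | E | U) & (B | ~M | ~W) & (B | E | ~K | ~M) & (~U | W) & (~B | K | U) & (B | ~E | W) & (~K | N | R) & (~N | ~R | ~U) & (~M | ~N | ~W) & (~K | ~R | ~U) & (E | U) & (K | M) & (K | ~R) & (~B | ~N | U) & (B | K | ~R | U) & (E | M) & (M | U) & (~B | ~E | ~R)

N: False, U: True, E: False, W: True, K: False, B: True, M: True, R: False

Set N = False.
Try U = False:
  (~B | U) forces B = False.
  clause (B | N | U) is falsified — backtrack.
So U = True.
  then (~U | W) forces W = True.
Set E = False.
  then (E | M) forces M = True.
  then (B | ~M | ~W) forces B = True.
Try K = True:
  (~K | N | R) forces R = True.
  clause (~K | ~R | ~U) is falsified — backtrack.
So K = False.
  then (K | ~R) forces R = False.
All clauses satisfied.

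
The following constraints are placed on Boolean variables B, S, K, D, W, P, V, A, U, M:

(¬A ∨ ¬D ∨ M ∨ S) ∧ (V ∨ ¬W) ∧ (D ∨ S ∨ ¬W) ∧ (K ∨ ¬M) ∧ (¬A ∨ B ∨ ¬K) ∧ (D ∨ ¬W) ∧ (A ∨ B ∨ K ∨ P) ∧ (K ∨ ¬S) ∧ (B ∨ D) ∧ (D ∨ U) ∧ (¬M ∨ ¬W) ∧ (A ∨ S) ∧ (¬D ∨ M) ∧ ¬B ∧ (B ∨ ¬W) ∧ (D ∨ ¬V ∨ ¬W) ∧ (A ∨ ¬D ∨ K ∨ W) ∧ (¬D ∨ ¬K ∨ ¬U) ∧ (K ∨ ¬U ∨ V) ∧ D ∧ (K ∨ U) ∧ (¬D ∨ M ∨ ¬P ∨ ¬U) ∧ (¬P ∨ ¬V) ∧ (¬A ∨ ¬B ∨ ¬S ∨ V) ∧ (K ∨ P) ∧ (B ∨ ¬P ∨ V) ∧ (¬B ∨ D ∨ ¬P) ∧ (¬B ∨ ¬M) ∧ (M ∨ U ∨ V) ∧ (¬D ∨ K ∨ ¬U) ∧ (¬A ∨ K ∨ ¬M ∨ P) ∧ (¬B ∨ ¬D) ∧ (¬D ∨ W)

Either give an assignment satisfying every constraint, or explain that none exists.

The formula is unsatisfiable.

Case D = True:
  (¬D ∨ M) forces M = True.
  (K ∨ ¬M) forces K = True.
  (¬M ∨ ¬W) forces W = False.
  Clause (¬D ∨ W) is falsified — contradiction.
Case D = False:
  Clause (D) is falsified — contradiction.
Both cases fail, so the formula is unsatisfiable.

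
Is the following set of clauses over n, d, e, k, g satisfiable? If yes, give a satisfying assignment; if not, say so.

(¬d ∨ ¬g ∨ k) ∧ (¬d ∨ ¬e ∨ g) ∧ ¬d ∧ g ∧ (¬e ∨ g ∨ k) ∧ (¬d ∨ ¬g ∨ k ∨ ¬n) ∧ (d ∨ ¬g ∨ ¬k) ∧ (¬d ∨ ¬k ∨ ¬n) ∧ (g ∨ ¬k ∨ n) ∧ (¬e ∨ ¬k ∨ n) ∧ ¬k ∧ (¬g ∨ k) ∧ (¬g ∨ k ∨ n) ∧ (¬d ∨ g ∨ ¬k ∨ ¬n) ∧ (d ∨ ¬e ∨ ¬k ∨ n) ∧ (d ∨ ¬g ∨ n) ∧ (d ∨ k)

Case k = True:
  Clause (¬k) is falsified — contradiction.
Case k = False:
  (¬d) forces d = False.
  Clause (d ∨ k) is falsified — contradiction.
Both cases fail, so the formula is unsatisfiable.

No satisfying assignment exists.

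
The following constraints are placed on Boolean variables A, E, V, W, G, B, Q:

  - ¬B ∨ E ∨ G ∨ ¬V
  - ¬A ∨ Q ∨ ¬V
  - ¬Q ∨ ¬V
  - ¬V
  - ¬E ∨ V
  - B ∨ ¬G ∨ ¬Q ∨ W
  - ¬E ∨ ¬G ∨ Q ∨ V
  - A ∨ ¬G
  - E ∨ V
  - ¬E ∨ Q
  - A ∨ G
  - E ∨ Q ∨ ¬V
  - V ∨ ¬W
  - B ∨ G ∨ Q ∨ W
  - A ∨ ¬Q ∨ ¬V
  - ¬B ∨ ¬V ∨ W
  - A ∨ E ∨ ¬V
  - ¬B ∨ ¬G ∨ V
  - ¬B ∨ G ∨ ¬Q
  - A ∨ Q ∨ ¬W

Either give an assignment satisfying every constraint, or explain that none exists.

No satisfying assignment exists.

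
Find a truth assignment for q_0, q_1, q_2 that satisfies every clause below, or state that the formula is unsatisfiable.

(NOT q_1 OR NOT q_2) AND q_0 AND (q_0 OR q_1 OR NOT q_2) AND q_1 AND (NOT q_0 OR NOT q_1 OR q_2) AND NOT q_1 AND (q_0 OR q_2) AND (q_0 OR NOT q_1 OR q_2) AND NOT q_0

Unsatisfiable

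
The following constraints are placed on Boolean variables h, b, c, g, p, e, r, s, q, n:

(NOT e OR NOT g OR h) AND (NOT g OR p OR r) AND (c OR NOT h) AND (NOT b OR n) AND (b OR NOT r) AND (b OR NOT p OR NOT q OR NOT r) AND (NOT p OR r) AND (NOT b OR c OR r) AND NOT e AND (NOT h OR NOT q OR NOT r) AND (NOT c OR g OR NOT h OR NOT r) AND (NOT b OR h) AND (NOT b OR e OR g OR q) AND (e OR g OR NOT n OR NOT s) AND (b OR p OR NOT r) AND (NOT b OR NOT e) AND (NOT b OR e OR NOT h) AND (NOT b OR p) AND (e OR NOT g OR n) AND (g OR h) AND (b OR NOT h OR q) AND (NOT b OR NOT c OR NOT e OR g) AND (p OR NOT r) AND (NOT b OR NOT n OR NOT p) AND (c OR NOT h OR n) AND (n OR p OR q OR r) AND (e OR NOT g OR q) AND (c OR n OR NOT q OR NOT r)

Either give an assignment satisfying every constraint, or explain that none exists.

h = True, b = False, c = True, g = False, p = False, e = False, r = False, s = True, q = True, n = False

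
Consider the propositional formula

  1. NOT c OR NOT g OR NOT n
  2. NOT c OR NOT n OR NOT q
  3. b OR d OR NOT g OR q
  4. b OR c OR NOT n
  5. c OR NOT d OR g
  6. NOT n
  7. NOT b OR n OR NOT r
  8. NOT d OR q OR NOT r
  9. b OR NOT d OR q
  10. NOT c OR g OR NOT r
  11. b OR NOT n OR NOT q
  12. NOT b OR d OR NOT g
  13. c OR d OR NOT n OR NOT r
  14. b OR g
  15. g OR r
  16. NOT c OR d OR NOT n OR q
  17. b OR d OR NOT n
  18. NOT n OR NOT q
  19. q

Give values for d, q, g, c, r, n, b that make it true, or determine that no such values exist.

Unit clause (NOT n) forces n = False.
Unit clause (q) forces q = True.
Set d = True.
Try g = False:
  (c OR NOT d OR g) forces c = True.
  (NOT c OR g OR NOT r) forces r = False.
  clause (g OR r) is falsified — backtrack.
So g = True.
Set c = True.
Set r = True.
  then (NOT b OR n OR NOT r) forces b = False.
All clauses satisfied.

d: True, q: True, g: True, c: True, r: True, n: False, b: False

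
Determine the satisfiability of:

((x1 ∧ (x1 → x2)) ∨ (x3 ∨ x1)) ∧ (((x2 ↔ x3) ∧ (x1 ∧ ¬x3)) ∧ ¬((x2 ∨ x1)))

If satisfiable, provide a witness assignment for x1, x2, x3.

Case x1 = True: the conjunct ¬((x2 ∨ x1)) becomes ¬((x2 ∨ True)) = False.
Case x1 = False: the conjunct x1 is False.
Both cases fail — unsatisfiable.

UNSATISFIABLE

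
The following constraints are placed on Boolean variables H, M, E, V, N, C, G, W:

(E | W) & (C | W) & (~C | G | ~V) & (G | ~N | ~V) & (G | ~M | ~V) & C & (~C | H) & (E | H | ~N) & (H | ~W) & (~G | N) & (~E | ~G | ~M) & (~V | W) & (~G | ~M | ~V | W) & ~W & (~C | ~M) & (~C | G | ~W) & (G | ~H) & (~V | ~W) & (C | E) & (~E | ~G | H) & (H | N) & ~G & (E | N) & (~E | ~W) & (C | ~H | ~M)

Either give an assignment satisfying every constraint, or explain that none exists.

Unsatisfiable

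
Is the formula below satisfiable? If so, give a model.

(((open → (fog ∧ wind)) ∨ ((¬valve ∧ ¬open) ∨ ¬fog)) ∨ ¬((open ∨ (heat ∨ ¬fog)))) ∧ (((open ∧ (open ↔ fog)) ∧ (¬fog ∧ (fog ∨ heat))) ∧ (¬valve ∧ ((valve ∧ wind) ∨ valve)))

No satisfying assignment exists.

Case valve = True: the conjunct ¬valve is False.
Case valve = False: the conjunct (valve ∧ wind) ∨ valve becomes (False ∧ wind) ∨ False = False.
Both cases fail — unsatisfiable.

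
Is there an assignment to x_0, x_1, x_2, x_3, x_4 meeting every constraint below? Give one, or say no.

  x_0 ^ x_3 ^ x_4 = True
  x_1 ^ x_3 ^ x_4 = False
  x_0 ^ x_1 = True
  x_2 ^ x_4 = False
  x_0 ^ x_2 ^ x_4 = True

x_0=T, x_1=F, x_2=T, x_3=T, x_4=T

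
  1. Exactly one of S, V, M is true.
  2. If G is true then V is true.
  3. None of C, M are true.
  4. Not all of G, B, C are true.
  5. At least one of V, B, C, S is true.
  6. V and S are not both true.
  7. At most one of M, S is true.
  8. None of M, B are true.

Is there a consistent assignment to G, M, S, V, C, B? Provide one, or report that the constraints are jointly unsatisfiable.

G = False; M = False; S = False; V = True; C = False; B = False

  (1) {S, V, M}: 1 true — exactly one ✓
  (2) G=F ⇒ V: vacuous ✓
  (3) {C, M}: 0 true — none ✓
  (4) {G, B, C}: 0/3 true — not all ✓
  (5) {V, B, C, S}: 1 true — at least one ✓
  (6) V=T, S=F — not both ✓
  (7) {M, S}: 0 true — at most one ✓
  (8) {M, B}: 0 true — none ✓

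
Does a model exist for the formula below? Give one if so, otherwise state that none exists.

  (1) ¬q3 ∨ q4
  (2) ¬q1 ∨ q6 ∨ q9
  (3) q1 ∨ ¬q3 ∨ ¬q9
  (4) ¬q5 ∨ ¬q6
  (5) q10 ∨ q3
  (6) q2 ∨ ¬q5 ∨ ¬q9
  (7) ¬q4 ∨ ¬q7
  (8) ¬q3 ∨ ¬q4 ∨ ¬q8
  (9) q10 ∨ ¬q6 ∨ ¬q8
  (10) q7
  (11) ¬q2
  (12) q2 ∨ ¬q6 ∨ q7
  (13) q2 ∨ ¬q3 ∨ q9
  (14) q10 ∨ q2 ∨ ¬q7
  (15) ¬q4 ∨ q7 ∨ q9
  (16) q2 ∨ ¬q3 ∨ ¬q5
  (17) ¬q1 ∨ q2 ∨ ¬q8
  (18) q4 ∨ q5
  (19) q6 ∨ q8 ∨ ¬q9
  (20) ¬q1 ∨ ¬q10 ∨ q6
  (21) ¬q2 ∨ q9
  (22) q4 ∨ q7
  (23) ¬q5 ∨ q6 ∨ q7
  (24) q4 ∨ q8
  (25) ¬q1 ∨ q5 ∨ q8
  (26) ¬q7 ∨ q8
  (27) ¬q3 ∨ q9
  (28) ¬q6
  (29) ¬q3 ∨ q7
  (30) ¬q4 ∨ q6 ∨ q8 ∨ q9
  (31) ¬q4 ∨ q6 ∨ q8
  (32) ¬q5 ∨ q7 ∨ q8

Unit clause (q7) forces q7 = True.
Unit clause (¬q2) forces q2 = False.
In (q10 ∨ q2 ∨ ¬q7) only q10 is left, so q10 = True.
In (¬q7 ∨ q8) only q8 is left, so q8 = True.
Unit clause (¬q6) forces q6 = False.
In (¬q4 ∨ ¬q7) only ¬q4 is left, so q4 = False.
In (¬q1 ∨ q2 ∨ ¬q8) only ¬q1 is left, so q1 = False.
In (q4 ∨ q5) only q5 is left, so q5 = True.
In (¬q3 ∨ q4) only ¬q3 is left, so q3 = False.
In (q2 ∨ ¬q5 ∨ ¬q9) only ¬q9 is left, so q9 = False.
All clauses satisfied.

q1: False; q2: False; q3: False; q4: False; q5: True; q6: False; q7: True; q8: True; q9: False; q10: True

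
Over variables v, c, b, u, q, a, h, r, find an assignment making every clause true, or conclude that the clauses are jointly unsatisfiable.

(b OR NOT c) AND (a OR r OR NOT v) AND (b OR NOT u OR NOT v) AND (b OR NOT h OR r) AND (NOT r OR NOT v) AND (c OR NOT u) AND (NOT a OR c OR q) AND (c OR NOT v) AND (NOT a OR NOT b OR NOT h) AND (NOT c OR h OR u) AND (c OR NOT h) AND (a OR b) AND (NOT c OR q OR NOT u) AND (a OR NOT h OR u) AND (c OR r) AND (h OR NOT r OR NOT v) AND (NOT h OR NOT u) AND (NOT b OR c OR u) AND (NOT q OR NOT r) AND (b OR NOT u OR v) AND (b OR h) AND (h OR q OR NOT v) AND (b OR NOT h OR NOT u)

Set v = False.
Try c = False:
  (c OR NOT u) forces u = False.
  (c OR NOT h) forces h = False.
  (c OR r) forces r = True.
  (NOT b OR c OR u) forces b = False.
  clause (b OR h) is falsified — backtrack.
So c = True.
  then (b OR NOT c) forces b = True.
Set u = True.
  then (NOT c OR q OR NOT u) forces q = True.
  then (NOT h OR NOT u) forces h = False.
  then (NOT q OR NOT r) forces r = False.
Set a = True.
All clauses satisfied.

v: False, c: True, b: True, u: True, q: True, a: True, h: False, r: False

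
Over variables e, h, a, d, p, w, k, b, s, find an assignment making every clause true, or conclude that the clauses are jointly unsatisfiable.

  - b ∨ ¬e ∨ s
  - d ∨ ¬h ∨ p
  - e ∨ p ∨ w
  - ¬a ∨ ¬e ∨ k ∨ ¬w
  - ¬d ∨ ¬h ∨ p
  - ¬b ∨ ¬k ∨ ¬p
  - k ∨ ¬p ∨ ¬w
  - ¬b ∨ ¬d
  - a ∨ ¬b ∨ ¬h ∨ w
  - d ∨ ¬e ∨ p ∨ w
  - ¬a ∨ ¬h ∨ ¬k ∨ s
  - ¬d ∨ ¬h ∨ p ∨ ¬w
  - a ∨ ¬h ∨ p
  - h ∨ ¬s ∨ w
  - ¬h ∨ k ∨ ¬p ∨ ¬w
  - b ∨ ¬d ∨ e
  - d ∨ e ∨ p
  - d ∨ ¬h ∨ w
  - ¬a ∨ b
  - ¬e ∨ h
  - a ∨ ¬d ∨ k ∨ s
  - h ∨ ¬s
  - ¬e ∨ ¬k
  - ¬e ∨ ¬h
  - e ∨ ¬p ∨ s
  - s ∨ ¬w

e=F, h=T, a=F, d=F, p=T, w=T, k=T, b=F, s=T

Try e = True:
  (¬e ∨ h) forces h = True.
  clause (¬e ∨ ¬h) is falsified — backtrack.
So e = False.
Try h = False:
  (h ∨ ¬s) forces s = False.
  (e ∨ ¬p ∨ s) forces p = False.
  (e ∨ p ∨ w) forces w = True.
  clause (s ∨ ¬w) is falsified — backtrack.
So h = True.
Set a = False.
  then (a ∨ ¬h ∨ p) forces p = True.
  then (e ∨ ¬p ∨ s) forces s = True.
Set d = False.
  then (d ∨ ¬h ∨ w) forces w = True.
  then (k ∨ ¬p ∨ ¬w) forces k = True.
  then (¬b ∨ ¬k ∨ ¬p) forces b = False.
All clauses satisfied.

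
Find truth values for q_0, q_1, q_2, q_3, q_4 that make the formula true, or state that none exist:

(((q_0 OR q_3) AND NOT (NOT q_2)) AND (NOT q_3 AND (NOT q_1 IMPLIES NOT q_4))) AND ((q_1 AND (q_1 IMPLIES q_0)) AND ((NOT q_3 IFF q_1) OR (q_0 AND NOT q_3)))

q_0: True; q_1: True; q_2: True; q_3: False; q_4: True

  ((q_0 OR q_3) AND NOT (NOT q_2)) AND (NOT q_3 AND (NOT q_1 IMPLIES NOT q_4)) = True
    (q_0 OR q_3) AND NOT (NOT q_2) = True
      q_0 OR q_3 = True
      NOT (NOT q_2) = True
        NOT q_2 = False
    NOT q_3 AND (NOT q_1 IMPLIES NOT q_4) = True
      NOT q_3 = True
      NOT q_1 IMPLIES NOT q_4 = True
        NOT q_1 = False
        NOT q_4 = False
  (q_1 AND (q_1 IMPLIES q_0)) AND ((NOT q_3 IFF q_1) OR (q_0 AND NOT q_3)) = True
    q_1 AND (q_1 IMPLIES q_0) = True
      q_1 IMPLIES q_0 = True
    (NOT q_3 IFF q_1) OR (q_0 AND NOT q_3) = True
      NOT q_3 IFF q_1 = True
        NOT q_3 = True
      q_0 AND NOT q_3 = True
        NOT q_3 = True
Both conjuncts True, so the formula holds.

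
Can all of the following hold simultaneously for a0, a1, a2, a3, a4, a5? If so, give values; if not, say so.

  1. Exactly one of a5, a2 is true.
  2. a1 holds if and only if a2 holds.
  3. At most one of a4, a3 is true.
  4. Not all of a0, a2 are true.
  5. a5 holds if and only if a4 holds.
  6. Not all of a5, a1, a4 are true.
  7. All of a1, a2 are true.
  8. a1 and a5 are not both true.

a0 = False, a1 = True, a2 = True, a3 = False, a4 = False, a5 = False

  (1) {a5, a2}: 1 true — exactly one ✓
  (2) a1=T, a2=T — same ✓
  (3) {a4, a3}: 0 true — at most one ✓
  (4) {a0, a2}: 1/2 true — not all ✓
  (5) a5=F, a4=F — same ✓
  (6) {a5, a1, a4}: 1/3 true — not all ✓
  (7) {a1, a2}: all 2 true ✓
  (8) a1=T, a5=F — not both ✓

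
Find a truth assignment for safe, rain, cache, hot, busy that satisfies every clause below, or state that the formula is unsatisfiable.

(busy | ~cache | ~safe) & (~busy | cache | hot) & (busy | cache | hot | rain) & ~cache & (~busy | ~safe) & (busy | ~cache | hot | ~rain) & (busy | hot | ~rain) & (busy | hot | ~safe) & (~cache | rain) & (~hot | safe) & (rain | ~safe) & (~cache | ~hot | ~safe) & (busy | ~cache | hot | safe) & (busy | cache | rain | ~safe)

Unit clause (~cache) forces cache = False.
Set safe = True.
  then (~busy | ~safe) forces busy = False.
  then (busy | hot | ~safe) forces hot = True.
  then (rain | ~safe) forces rain = True.
All clauses satisfied.

safe = True, rain = True, cache = False, hot = True, busy = False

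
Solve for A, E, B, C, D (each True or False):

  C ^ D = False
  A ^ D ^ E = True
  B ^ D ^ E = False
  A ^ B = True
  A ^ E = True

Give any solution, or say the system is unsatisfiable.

A = True, E = False, B = False, C = False, D = False

C ^ D = F ^ F = False ✓
A ^ D ^ E = T ^ F ^ F = True ✓
B ^ D ^ E = F ^ F ^ F = False ✓
A ^ B = T ^ F = True ✓
A ^ E = T ^ F = True ✓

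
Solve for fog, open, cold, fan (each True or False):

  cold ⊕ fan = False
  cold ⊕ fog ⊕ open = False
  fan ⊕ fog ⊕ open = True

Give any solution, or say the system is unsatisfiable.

Adding constraints 1, 2, 3 mod 2: every variable appears an even number of times on the left, so the left side is 0.
But the right sides sum to 1 (mod 2). 0 ≠ 1 — the system is inconsistent.

The formula is unsatisfiable.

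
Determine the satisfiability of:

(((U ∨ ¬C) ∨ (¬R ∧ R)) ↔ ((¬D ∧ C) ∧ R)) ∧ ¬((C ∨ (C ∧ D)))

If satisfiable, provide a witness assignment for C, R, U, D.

Case C = True: the conjunct ¬((C ∨ (C ∧ D))) becomes ¬((True ∨ D)) = False.
Case C = False: the conjunct ((U ∨ ¬C) ∨ (¬R ∧ R)) ↔ ((¬D ∧ C) ∧ R) becomes (True ∨ (¬R ∧ R)) ↔ (False ∧ R) = False.
Both cases fail — unsatisfiable.

Unsatisfiable — no assignment works.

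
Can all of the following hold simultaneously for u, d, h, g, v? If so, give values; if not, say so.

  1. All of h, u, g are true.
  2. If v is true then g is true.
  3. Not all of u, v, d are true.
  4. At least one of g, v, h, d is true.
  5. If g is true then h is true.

u = True; d = True; h = True; g = True; v = False

  (1) {h, u, g}: all 3 true ✓
  (2) v=F ⇒ g: vacuous ✓
  (3) {u, v, d}: 2/3 true — not all ✓
  (4) {g, v, h, d}: 3 true — at least one ✓
  (5) g=T ⇒ h: T ✓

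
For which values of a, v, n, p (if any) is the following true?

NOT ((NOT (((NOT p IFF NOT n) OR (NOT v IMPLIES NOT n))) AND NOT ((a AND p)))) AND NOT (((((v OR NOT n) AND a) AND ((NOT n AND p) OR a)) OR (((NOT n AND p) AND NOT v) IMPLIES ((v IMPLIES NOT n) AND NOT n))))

UNSATISFIABLE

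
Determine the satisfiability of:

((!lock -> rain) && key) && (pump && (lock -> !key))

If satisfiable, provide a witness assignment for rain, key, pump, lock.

rain = True, key = True, pump = True, lock = False

  (!lock -> rain) && key = True
    !lock -> rain = True
      !lock = True
  pump && (lock -> !key) = True
    lock -> !key = True
      !key = False
Both conjuncts True, so the formula holds.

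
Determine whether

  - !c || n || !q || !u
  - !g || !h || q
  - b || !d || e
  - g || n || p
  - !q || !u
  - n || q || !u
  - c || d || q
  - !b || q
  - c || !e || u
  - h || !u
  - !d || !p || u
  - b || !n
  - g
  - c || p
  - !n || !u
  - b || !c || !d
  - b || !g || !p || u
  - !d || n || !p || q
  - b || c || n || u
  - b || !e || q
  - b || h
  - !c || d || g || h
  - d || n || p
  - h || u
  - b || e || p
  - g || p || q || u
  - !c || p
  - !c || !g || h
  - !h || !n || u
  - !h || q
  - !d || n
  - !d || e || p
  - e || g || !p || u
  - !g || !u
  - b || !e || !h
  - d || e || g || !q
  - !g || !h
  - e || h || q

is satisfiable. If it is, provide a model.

Case h = True:
  (g) forces g = True.
  Clause (!g || !h) is falsified — contradiction.
Case h = False:
  (h || !u) forces u = False.
  Clause (h || u) is falsified — contradiction.
Both cases fail, so the formula is unsatisfiable.

UNSATISFIABLE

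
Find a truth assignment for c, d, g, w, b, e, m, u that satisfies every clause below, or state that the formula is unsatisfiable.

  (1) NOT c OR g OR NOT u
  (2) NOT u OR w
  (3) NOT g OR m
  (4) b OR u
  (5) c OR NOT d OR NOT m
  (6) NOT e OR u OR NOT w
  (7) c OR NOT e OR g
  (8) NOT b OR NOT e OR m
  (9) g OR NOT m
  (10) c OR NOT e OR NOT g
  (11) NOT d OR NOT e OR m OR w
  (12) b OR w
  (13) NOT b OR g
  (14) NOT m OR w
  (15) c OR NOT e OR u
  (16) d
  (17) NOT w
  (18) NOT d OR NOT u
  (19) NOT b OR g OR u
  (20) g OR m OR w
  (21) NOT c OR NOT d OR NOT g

Case w = True:
  Clause (NOT w) is falsified — contradiction.
Case w = False:
  (NOT u OR w) forces u = False.
  (b OR u) forces b = True.
  (NOT b OR g) forces g = True.
  (NOT g OR m) forces m = True.
  Clause (NOT m OR w) is falsified — contradiction.
Both cases fail, so the formula is unsatisfiable.

UNSATISFIABLE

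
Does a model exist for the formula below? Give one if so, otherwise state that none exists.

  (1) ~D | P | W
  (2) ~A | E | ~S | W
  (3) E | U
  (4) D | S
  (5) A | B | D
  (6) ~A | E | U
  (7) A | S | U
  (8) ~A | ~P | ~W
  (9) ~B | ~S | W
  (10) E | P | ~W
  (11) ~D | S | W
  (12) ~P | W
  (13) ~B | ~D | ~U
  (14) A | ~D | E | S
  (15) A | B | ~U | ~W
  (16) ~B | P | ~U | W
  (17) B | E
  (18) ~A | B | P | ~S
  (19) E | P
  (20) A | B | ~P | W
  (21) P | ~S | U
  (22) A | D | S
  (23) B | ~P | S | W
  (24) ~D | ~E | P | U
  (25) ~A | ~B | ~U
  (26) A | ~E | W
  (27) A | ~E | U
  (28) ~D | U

Set P = False.
  then (E | P) forces E = True.
Set D = True.
  then (~D | P | W) forces W = True.
  then (~D | ~E | P | U) forces U = True.
  then (~B | ~D | ~U) forces B = False.
  then (A | B | ~U | ~W) forces A = True.
  then (~A | B | P | ~S) forces S = False.
All clauses satisfied.

P = False; E = True; D = True; S = False; W = True; A = True; B = False; U = True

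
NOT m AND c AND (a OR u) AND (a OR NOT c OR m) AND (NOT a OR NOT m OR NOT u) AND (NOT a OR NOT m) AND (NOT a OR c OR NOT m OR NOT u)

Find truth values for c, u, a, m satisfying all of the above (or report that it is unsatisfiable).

c = True; u = False; a = True; m = False

Unit clause (NOT m) forces m = False.
Unit clause (c) forces c = True.
In (a OR NOT c OR m) only a is left, so a = True.
Set u = False.
All clauses satisfied.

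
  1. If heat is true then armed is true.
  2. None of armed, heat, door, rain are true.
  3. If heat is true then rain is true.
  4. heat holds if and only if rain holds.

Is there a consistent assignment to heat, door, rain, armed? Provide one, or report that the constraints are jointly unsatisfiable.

heat = False, door = False, rain = False, armed = False

  (1) heat=F ⇒ armed: vacuous ✓
  (2) {armed, heat, door, rain}: 0 true — none ✓
  (3) heat=F ⇒ rain: vacuous ✓
  (4) heat=F, rain=F — same ✓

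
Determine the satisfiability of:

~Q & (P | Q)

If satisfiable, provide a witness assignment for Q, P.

Q: False; P: True

  ~Q = True
  P | Q = True
Both conjuncts True, so the formula holds.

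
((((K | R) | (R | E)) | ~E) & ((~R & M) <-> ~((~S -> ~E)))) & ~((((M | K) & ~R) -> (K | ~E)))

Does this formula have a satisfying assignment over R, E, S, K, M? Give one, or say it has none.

R=F; E=T; S=F; K=F; M=T

  (((K | R) | (R | E)) | ~E) & ((~R & M) <-> ~((~S -> ~E))) = True
    ((K | R) | (R | E)) | ~E = True
      (K | R) | (R | E) = True
        K | R = False
        R | E = True
      ~E = False
    (~R & M) <-> ~((~S -> ~E)) = True
      ~R & M = True
        ~R = True
      ~((~S -> ~E)) = True
        ~S -> ~E = False
          ~S = True
          ~E = False
  ~((((M | K) & ~R) -> (K | ~E))) = True
    ((M | K) & ~R) -> (K | ~E) = False
      (M | K) & ~R = True
        M | K = True
        ~R = True
      K | ~E = False
        ~E = False
Both conjuncts True, so the formula holds.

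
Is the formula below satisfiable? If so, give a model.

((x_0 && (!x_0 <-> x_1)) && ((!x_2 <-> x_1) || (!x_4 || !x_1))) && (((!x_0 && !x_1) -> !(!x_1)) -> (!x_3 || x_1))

x_0 = True, x_1 = False, x_2 = False, x_3 = False, x_4 = True

  (x_0 && (!x_0 <-> x_1)) && ((!x_2 <-> x_1) || (!x_4 || !x_1)) = True
    x_0 && (!x_0 <-> x_1) = True
      !x_0 <-> x_1 = True
        !x_0 = False
    (!x_2 <-> x_1) || (!x_4 || !x_1) = True
      !x_2 <-> x_1 = False
        !x_2 = True
      !x_4 || !x_1 = True
        !x_4 = False
        !x_1 = True
  ((!x_0 && !x_1) -> !(!x_1)) -> (!x_3 || x_1) = True
    (!x_0 && !x_1) -> !(!x_1) = True
      !x_0 && !x_1 = False
        !x_0 = False
        !x_1 = True
      !(!x_1) = False
        !x_1 = True
    !x_3 || x_1 = True
      !x_3 = True
Both conjuncts True, so the formula holds.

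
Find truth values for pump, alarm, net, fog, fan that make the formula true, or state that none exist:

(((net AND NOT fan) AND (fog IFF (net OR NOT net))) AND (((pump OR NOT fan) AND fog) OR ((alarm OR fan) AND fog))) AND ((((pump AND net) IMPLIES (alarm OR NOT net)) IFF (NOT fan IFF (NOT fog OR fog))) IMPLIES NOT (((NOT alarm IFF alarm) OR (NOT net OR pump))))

pump = True; alarm = False; net = True; fog = True; fan = False

  ((net AND NOT fan) AND (fog IFF (net OR NOT net))) AND (((pump OR NOT fan) AND fog) OR ((alarm OR fan) AND fog)) = True
    (net AND NOT fan) AND (fog IFF (net OR NOT net)) = True
      net AND NOT fan = True
        NOT fan = True
      fog IFF (net OR NOT net) = True
        net OR NOT net = True
          NOT net = False
    ((pump OR NOT fan) AND fog) OR ((alarm OR fan) AND fog) = True
      (pump OR NOT fan) AND fog = True
        pump OR NOT fan = True
          NOT fan = True
      (alarm OR fan) AND fog = False
        alarm OR fan = False
  (((pump AND net) IMPLIES (alarm OR NOT net)) IFF (NOT fan IFF (NOT fog OR fog))) IMPLIES NOT (((NOT alarm IFF alarm) OR (NOT net OR pump))) = True
    ((pump AND net) IMPLIES (alarm OR NOT net)) IFF (NOT fan IFF (NOT fog OR fog)) = False
      (pump AND net) IMPLIES (alarm OR NOT net) = False
        pump AND net = True
        alarm OR NOT net = False
          NOT net = False
      NOT fan IFF (NOT fog OR fog) = True
        NOT fan = True
        NOT fog OR fog = True
          NOT fog = False
    NOT (((NOT alarm IFF alarm) OR (NOT net OR pump))) = False
      (NOT alarm IFF alarm) OR (NOT net OR pump) = True
        NOT alarm IFF alarm = False
          NOT alarm = True
        NOT net OR pump = True
          NOT net = False
Both conjuncts True, so the formula holds.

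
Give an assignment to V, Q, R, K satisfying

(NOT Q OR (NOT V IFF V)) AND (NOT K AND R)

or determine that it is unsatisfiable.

V=T, Q=F, R=T, K=F

  NOT Q OR (NOT V IFF V) = True
    NOT Q = True
    NOT V IFF V = False
      NOT V = False
  NOT K AND R = True
    NOT K = True
Both conjuncts True, so the formula holds.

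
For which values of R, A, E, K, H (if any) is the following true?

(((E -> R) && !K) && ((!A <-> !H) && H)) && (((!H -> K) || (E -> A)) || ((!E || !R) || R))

R = True, A = True, E = True, K = False, H = True

  ((E -> R) && !K) && ((!A <-> !H) && H) = True
    (E -> R) && !K = True
      E -> R = True
      !K = True
    (!A <-> !H) && H = True
      !A <-> !H = True
        !A = False
        !H = False
  ((!H -> K) || (E -> A)) || ((!E || !R) || R) = True
    (!H -> K) || (E -> A) = True
      !H -> K = True
        !H = False
      E -> A = True
    (!E || !R) || R = True
      !E || !R = False
        !E = False
        !R = False
Both conjuncts True, so the formula holds.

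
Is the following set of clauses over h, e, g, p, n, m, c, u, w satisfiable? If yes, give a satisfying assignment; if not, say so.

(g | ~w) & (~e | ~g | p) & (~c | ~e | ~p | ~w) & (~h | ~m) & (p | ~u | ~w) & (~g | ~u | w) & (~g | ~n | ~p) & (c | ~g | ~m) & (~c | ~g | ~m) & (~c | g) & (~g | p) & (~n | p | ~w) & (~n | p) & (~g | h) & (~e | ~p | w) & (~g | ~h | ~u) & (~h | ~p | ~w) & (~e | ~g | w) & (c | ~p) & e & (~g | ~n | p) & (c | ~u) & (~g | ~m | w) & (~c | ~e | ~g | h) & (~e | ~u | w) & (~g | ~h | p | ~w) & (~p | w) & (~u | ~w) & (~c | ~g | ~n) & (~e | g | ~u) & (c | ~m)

h: False, e: True, g: False, p: False, n: False, m: False, c: False, u: False, w: False

Unit clause (e) forces e = True.
Set h = False.
  then (~g | h) forces g = False.
  then (~e | g | ~u) forces u = False.
  then (g | ~w) forces w = False.
  then (~c | g) forces c = False.
  then (~e | ~p | w) forces p = False.
  then (c | ~m) forces m = False.
  then (~n | p) forces n = False.
All clauses satisfied.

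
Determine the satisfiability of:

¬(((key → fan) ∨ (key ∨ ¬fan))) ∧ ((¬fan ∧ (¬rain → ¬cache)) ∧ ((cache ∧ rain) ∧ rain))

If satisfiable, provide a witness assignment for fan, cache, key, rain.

Unsatisfiable — no assignment works.

The conjunct ¬(((key → fan) ∨ (key ∨ ¬fan))) is unsatisfiable on its own:
  fan=F, key=F: evaluates to False.
  fan=F, key=T: evaluates to False.
  fan=T, key=F: evaluates to False.
  fan=T, key=T: evaluates to False.
So the whole conjunction is unsatisfiable.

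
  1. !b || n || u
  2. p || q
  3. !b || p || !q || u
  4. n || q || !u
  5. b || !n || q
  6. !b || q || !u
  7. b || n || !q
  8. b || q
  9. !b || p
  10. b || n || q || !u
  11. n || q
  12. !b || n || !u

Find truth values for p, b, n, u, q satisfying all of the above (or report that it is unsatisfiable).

p: False, b: False, n: True, u: False, q: True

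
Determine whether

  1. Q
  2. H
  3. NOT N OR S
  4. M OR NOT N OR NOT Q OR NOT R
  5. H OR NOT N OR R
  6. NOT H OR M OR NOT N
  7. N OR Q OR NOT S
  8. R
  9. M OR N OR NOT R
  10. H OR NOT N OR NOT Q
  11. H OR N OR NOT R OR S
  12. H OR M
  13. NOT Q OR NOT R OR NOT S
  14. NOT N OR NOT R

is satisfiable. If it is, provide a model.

H = True; S = False; N = False; M = True; R = True; Q = True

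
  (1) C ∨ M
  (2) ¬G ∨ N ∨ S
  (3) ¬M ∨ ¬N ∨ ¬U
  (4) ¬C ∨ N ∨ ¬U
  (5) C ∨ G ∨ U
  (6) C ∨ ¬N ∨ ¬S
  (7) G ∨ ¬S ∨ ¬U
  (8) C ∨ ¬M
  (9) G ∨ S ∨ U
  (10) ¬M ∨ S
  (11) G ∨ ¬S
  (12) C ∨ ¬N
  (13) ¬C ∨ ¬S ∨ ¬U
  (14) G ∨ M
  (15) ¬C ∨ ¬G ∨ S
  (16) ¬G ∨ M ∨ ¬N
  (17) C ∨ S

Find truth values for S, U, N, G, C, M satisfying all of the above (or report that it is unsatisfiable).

S = True; U = False; N = False; G = True; C = True; M = True

Try S = False:
  (¬M ∨ S) forces M = False.
  (C ∨ M) forces C = True.
  (G ∨ M) forces G = True.
  clause (¬C ∨ ¬G ∨ S) is falsified — backtrack.
So S = True.
  then (G ∨ ¬S) forces G = True.
Try U = True:
  (¬C ∨ ¬S ∨ ¬U) forces C = False.
  (C ∨ M) forces M = True.
  clause (C ∨ ¬M) is falsified — backtrack.
So U = False.
Set N = False.
Try C = False:
  (C ∨ M) forces M = True.
  clause (C ∨ ¬M) is falsified — backtrack.
So C = True.
Set M = True.
All clauses satisfied.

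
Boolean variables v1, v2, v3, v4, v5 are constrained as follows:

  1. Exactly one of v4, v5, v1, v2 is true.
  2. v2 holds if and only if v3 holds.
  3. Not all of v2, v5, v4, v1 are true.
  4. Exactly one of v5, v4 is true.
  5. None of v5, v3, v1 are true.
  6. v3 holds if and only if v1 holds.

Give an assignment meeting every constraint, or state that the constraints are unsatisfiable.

v1: False, v2: False, v3: False, v4: True, v5: False

  (1) {v4, v5, v1, v2}: 1 true — exactly one ✓
  (2) v2=F, v3=F — same ✓
  (3) {v2, v5, v4, v1}: 1/4 true — not all ✓
  (4) {v5, v4}: 1 true — exactly one ✓
  (5) {v5, v3, v1}: 0 true — none ✓
  (6) v3=F, v1=F — same ✓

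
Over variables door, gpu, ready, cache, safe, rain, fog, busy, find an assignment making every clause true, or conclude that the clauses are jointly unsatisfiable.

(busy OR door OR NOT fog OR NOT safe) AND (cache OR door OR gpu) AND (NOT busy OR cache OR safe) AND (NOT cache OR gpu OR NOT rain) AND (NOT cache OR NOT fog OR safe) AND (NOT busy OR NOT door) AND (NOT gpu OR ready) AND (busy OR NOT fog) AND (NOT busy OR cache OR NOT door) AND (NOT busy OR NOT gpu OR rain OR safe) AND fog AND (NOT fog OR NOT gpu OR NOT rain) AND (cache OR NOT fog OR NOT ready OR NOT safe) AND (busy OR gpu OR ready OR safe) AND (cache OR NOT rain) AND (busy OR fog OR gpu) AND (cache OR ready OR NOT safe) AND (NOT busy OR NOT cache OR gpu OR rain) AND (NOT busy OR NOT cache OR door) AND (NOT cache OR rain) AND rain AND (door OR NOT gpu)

Case fog = True:
  (busy OR NOT fog) forces busy = True.
  (NOT busy OR NOT door) forces door = False.
  (NOT busy OR NOT cache OR door) forces cache = False.
  (cache OR door OR gpu) forces gpu = True.
  Clause (door OR NOT gpu) is falsified — contradiction.
Case fog = False:
  Clause (fog) is falsified — contradiction.
Both cases fail, so the formula is unsatisfiable.

The formula is unsatisfiable.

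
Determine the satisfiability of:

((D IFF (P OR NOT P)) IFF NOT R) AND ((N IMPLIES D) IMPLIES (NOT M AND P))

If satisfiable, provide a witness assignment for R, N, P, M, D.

R=F, N=F, P=T, M=F, D=T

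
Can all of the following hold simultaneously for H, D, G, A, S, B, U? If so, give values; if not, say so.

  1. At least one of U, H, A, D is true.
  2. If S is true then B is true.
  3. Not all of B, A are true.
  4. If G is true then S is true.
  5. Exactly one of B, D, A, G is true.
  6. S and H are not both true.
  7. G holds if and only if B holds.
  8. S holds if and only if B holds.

H=T; D=T; G=F; A=F; S=F; B=F; U=T

  (1) {U, H, A, D}: 3 true — at least one ✓
  (2) S=F ⇒ B: vacuous ✓
  (3) {B, A}: 0/2 true — not all ✓
  (4) G=F ⇒ S: vacuous ✓
  (5) {B, D, A, G}: 1 true — exactly one ✓
  (6) S=F, H=T — not both ✓
  (7) G=F, B=F — same ✓
  (8) S=F, B=F — same ✓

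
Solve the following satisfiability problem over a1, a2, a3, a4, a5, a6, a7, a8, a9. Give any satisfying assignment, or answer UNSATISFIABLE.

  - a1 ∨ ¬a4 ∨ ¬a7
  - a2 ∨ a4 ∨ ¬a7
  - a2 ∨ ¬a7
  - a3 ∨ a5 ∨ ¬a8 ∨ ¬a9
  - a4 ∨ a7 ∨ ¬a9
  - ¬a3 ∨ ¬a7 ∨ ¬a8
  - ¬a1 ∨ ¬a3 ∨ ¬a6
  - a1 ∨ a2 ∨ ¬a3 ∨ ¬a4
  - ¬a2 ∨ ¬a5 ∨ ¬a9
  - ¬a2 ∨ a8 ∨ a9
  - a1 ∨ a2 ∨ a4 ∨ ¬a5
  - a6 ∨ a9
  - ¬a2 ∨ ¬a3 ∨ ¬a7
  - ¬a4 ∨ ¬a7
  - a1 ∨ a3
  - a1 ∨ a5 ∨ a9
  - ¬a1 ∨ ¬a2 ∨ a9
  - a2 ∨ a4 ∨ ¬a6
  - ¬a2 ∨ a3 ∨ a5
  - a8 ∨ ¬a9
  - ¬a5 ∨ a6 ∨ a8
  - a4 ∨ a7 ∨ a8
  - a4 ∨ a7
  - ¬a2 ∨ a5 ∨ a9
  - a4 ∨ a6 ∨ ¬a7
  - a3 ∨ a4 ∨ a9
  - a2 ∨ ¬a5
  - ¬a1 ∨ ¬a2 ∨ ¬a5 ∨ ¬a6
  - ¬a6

a1 = True, a2 = True, a3 = True, a4 = True, a5 = False, a6 = False, a7 = False, a8 = True, a9 = True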